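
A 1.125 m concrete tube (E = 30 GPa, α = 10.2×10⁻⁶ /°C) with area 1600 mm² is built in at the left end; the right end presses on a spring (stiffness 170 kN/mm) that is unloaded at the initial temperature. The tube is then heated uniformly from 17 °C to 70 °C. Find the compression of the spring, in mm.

δ ≈ 0.122 mm

If the spring were absent the tube would lengthen by αΔT L = 10.2×10⁻⁶ × 53 × 1125 = 0.6082 mm.
Let P be the compressive force at the spring. The tube shortens elastically by PL/(AE) and the spring compresses by P/k; together these equal δ_free.
P [ L/(AE) + 1/k ] = δ_free → P [ 1125/(1600×30×10³) + 1/(170×10³) ] = 0.6082.
P = 0.6082 / 2.932×10⁻⁵ = 20740 N.
Spring compression = P/k = 20740/(170×10³) = 0.122 mm.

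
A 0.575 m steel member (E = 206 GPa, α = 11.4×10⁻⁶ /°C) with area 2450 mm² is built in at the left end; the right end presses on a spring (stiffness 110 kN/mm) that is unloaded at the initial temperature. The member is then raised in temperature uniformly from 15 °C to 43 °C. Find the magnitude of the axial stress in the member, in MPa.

Free thermal expansion: δ_free = αΔT L = 11.4×10⁻⁶ × 28 × 575 = 0.1835 mm.
Let P be the compressive force at the spring. The member shortens elastically by PL/(AE) and the spring compresses by P/k; together these equal δ_free.
P [ L/(AE) + 1/k ] = δ_free → P [ 575/(2450×206×10³) + 1/(110×10³) ] = 0.1835.
P = 0.1835 / 1.023×10⁻⁵ = 17940 N.
σ = P/A = 17940/2450 = 7.323 MPa.

σ ≈ 7.32 MPa (compressive)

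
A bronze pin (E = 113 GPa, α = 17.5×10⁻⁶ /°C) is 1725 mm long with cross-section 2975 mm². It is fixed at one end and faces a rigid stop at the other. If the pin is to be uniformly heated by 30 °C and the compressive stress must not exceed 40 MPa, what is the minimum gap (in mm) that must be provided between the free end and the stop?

g ≈ 0.295 mm

Free expansion if unrestrained: δ_free = αΔT L = 17.5×10⁻⁶ × 30 × 1725 = 0.9056 mm.
A stress of 40 MPa corresponds to the wall pushing the pin back by σL/E = 40×1725/(113×10³) = 0.6106 mm.
So the gap has to take up the difference, g_min = δ_free − σL/E = 0.9056 − 0.6106 = 0.295 mm.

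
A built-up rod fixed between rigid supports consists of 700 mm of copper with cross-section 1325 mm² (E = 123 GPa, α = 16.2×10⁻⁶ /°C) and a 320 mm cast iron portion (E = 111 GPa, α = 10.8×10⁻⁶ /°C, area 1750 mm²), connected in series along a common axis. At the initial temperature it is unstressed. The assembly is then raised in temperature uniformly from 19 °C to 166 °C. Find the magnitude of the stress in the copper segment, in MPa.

σ ≈ 276 MPa (compressive)

Free thermal expansion of the whole bar: Σ αᵢΔT Lᵢ = 16.2×10⁻⁶×147×700 + 10.8×10⁻⁶×147×320 = 2.175 mm.
The walls prevent any net length change, so an axial force P (same in every segment) develops. Compatibility: P · Σ Lᵢ/(AᵢEᵢ) = δ_free.
Σ Lᵢ/(AᵢEᵢ) = 700/(1325×123×10³) + 320/(1750×111×10³) = 5.942×10⁻⁶ mm/N.
So P = 2.175 / 5.942×10⁻⁶ = 366 kN, compressive.
σ_{copper} = P / A = 366000 / 1325 = 276.2 MPa.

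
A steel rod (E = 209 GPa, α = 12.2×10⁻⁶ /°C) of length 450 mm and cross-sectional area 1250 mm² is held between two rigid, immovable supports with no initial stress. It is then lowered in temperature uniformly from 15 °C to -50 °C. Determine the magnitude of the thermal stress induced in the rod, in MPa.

Because both ends are immovable the net strain is zero, and the suppressed thermal strain is αΔT = 12.2×10⁻⁶ × 65 = 793×10⁻⁶.
σ = EαΔT = 209×10³ × 12.2×10⁻⁶ × 65 = 165.7 MPa (tensile; the rod is trying to contract).

σ ≈ 166 MPa (tensile)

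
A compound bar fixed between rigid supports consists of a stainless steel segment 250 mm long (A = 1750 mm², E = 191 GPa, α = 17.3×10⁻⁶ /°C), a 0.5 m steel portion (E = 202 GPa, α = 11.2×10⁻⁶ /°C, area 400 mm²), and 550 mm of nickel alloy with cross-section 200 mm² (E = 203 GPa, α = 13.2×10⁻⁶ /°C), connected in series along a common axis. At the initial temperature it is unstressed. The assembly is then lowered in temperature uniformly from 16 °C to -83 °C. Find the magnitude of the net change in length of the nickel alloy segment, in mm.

|ΔL| ≈ 0.406 mm

With the walls removed the bar would change length by δ_free = Σ αᵢΔT Lᵢ = 17.3×10⁻⁶×99×250 + 11.2×10⁻⁶×99×500 + 13.2×10⁻⁶×99×550 = 1.701 mm.
The rigid supports impose zero overall length change; the single axial force P common to all segments must satisfy P Σ Lᵢ/(AᵢEᵢ) = δ_free.
Σ Lᵢ/(AᵢEᵢ) = 250/(1750×191×10³) + 500/(400×202×10³) + 550/(200×203×10³) = 2.048×10⁻⁵ mm/N.
So P = 1.701 / 2.048×10⁻⁵ = 83.06 kN, tensile.
For the nickel alloy segment, free thermal change = 13.2×10⁻⁶×99×550 = 0.7187 mm and elastic change from P = 83060×550/(200×203×10³) = 1.125 mm; these oppose, so the net change is 0.406 mm (segment lengthens).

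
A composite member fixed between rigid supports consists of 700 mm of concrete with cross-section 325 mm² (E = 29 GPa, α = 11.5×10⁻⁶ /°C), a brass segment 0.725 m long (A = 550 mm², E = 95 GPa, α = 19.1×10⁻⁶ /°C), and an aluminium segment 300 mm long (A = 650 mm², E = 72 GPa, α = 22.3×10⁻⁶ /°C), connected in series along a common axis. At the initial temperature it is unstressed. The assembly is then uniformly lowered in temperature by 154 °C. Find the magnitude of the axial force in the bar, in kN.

With the walls removed the bar would change length by δ_free = Σ αᵢΔT Lᵢ = 11.5×10⁻⁶×154×700 + 19.1×10⁻⁶×154×725 + 22.3×10⁻⁶×154×300 = 4.402 mm.
Since the ends are fixed, an axial force P builds up, equal in every segment, with P · Σ Lᵢ/(AᵢEᵢ) = δ_free.
Σ Lᵢ/(AᵢEᵢ) = 700/(325×29×10³) + 725/(550×95×10³) + 300/(650×72×10³) = 9.456×10⁻⁵ mm/N.
So P = 4.402 / 9.456×10⁻⁵ = 46.56 kN, tensile.

P ≈ 46.6 kN (tensile)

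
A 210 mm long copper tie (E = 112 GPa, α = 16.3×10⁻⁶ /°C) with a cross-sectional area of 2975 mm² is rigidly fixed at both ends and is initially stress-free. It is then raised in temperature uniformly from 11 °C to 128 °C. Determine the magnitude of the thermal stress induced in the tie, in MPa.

σ ≈ 214 MPa (compressive)

The supports are rigid, so the total axial strain is zero. The restrained thermal strain is ε = αΔT = 16.3×10⁻⁶ × 117 = 1907.1×10⁻⁶.
The stress required to suppress this strain is σ = Eε = 112×10³ × 1907.1×10⁻⁶ = 213.6 MPa, compressive since the tie is trying to expand.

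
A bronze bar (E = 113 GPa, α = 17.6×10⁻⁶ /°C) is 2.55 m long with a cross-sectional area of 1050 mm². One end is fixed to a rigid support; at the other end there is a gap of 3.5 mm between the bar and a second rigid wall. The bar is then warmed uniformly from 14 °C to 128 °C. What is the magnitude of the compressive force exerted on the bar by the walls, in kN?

P ≈ 75.2 kN

If the wall were absent the bar would grow by αΔT L = 17.6×10⁻⁶ × 114 × 2550 = 5.116 mm.
After closing the 3.5 mm clearance, 5.116 − 3.5 = 1.616 mm of expansion remains to be suppressed by the wall.
That suppressed elongation corresponds to σ = E·Δ/L = 113×10³ × 1.616/2550 = 71.63 MPa.
Force on the wall = σA = 71.63 × 1050 mm² = 75.21 kN.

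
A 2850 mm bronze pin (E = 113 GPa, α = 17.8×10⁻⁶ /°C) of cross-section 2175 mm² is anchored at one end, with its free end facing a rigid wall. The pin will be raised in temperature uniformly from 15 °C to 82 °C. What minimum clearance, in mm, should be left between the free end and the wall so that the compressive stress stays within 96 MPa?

g ≈ 0.978 mm

Free expansion if unrestrained: δ_free = αΔT L = 17.8×10⁻⁶ × 67 × 2850 = 3.399 mm.
A stress of 96 MPa corresponds to the wall pushing the pin back by σL/E = 96×2850/(113×10³) = 2.421 mm.
So the gap has to take up the difference, g_min = δ_free − σL/E = 3.399 − 2.421 = 0.9777 mm.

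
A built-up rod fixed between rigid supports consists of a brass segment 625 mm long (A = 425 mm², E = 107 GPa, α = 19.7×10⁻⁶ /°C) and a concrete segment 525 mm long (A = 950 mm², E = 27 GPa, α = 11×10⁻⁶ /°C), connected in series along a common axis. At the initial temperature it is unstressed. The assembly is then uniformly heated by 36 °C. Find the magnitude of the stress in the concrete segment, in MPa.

If the supports were absent, the total length change would be Σ αᵢΔT Lᵢ = 19.7×10⁻⁶×36×625 + 11×10⁻⁶×36×525 = 0.6511 mm.
Since the ends are fixed, an axial force P builds up, equal in every segment, with P · Σ Lᵢ/(AᵢEᵢ) = δ_free.
Σ Lᵢ/(AᵢEᵢ) = 625/(425×107×10³) + 525/(950×27×10³) = 3.421×10⁻⁵ mm/N.
P = 0.6511 / 3.421×10⁻⁵ = 19030 N = 19.03 kN, compressive.
σ_{concrete} = P / A = 19030 / 950 = 20.03 MPa.

σ ≈ 20 MPa (compressive)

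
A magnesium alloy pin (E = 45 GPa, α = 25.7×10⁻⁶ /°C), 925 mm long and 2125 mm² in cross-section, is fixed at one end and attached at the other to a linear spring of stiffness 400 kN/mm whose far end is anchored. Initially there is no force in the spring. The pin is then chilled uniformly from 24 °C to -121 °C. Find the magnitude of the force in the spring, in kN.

If the spring were absent the pin would shorten by αΔT L = 25.7×10⁻⁶ × 145 × 925 = 3.447 mm.
With a force P in the spring, the elastic change of the pin is PL/(AE) and that of the spring is P/k; compatibility requires their sum to equal δ_free.
So P = δ_free / [L/(AE) + 1/k] = 3.447 / [ 925/(2125×45×10³) + 1/(400×10³) ].
P = 3.447 / 1.217×10⁻⁵ = 283200 N.

P ≈ 283 kN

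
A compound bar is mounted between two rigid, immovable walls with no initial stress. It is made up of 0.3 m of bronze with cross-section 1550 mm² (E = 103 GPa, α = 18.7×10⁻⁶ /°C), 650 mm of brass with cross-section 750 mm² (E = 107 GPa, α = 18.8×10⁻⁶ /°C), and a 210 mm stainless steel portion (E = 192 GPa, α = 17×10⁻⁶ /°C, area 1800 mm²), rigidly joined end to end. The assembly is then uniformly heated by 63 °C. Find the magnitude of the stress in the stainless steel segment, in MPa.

σ ≈ 70.8 MPa (compressive)

Free thermal expansion of the whole bar: Σ αᵢΔT Lᵢ = 18.7×10⁻⁶×63×300 + 18.8×10⁻⁶×63×650 + 17×10⁻⁶×63×210 = 1.348 mm.
The walls prevent any net length change, so an axial force P (same in every segment) develops. Compatibility: P · Σ Lᵢ/(AᵢEᵢ) = δ_free.
The series flexibility is Σ Lᵢ/(AᵢEᵢ) = 300/(1550×103×10³) + 650/(750×107×10³) + 210/(1800×192×10³) = 1.059×10⁻⁵ mm/N.
So P = 1.348 / 1.059×10⁻⁵ = 127.4 kN, compressive.
σ_{stainless steel} = P / A = 127400 / 1800 = 70.75 MPa.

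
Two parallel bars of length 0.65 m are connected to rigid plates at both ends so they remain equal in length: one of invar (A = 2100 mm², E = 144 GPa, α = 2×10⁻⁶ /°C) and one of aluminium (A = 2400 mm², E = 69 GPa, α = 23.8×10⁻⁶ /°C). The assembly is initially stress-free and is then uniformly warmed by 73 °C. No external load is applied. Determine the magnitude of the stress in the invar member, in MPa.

σ ≈ 81.1 MPa (tensile)

Both members must finish at the same length. With the larger α, the aluminium tends to over-expand; the plates restrain it, putting the aluminium in compression and the invar in tension. With no external load the two internal forces are equal and opposite, magnitude P.
Compatibility of the two members (thermal + elastic change equal): (α₁ − α₂)ΔT = P·[1/(A₁E₁) + 1/(A₂E₂)].
|α₁ − α₂|·ΔT = 21.8×10⁻⁶ × 73 = 0.001591.
1/(A₁E₁) + 1/(A₂E₂) = 1/(2100×144×10³) + 1/(2400×69×10³) = 9.346×10⁻⁹ N⁻¹.
P = 0.001591 / 9.346×10⁻⁹ = 170300 N = 170.3 kN.
σ_{invar} = P/A₁ = 170300/2100 = 81.09 MPa, tensile.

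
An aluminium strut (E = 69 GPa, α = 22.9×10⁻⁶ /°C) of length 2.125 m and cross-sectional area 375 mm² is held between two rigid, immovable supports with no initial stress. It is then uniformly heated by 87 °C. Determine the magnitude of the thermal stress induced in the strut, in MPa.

The supports are rigid, so the total axial strain is zero. The restrained thermal strain is ε = αΔT = 22.9×10⁻⁶ × 87 = 1992.3×10⁻⁶.
σ = EαΔT = 69×10³ × 22.9×10⁻⁶ × 87 = 137.5 MPa (compressive; the strut is trying to expand).

σ ≈ 137 MPa (compressive)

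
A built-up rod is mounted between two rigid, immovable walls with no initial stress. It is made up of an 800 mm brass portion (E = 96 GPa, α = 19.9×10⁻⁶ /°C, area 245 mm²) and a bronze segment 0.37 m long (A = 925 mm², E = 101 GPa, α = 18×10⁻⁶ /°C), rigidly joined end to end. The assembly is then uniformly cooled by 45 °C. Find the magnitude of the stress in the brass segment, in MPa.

σ ≈ 109 MPa (tensile)

Free thermal contraction of the whole bar: Σ αᵢΔT Lᵢ = 19.9×10⁻⁶×45×800 + 18×10⁻⁶×45×370 = 1.016 mm.
Since the ends are fixed, an axial force P builds up, equal in every segment, with P · Σ Lᵢ/(AᵢEᵢ) = δ_free.
The series flexibility is Σ Lᵢ/(AᵢEᵢ) = 800/(245×96×10³) + 370/(925×101×10³) = 3.797×10⁻⁵ mm/N.
P = 1.016 / 3.797×10⁻⁵ = 26760 N = 26.76 kN, tensile.
σ_{brass} = P / A = 26760 / 245 = 109.2 MPa.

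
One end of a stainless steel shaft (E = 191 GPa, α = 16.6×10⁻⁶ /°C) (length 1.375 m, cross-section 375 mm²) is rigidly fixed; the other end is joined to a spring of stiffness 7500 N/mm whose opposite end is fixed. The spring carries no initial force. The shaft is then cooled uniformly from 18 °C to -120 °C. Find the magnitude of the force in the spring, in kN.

Free thermal contraction: δ_free = αΔT L = 16.6×10⁻⁶ × 138 × 1375 = 3.15 mm.
Let P be the tensile force in the spring. The shaft extends elastically by PL/(AE) and the spring stretches by P/k; together these equal δ_free.
P [ L/(AE) + 1/k ] = δ_free → P [ 1375/(375×191×10³) + 1/(7500) ] = 3.15.
P = 3.15 / 0.0001525 = 20650 N.

P ≈ 20.7 kN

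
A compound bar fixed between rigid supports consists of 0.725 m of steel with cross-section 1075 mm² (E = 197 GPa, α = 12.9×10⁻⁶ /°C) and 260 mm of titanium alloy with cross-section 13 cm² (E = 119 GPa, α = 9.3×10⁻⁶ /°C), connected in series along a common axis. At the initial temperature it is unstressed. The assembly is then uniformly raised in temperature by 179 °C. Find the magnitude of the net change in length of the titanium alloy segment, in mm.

|ΔL| ≈ 0.261 mm

With the walls removed the bar would change length by δ_free = Σ αᵢΔT Lᵢ = 12.9×10⁻⁶×179×725 + 9.3×10⁻⁶×179×260 = 2.107 mm.
The rigid supports impose zero overall length change; the single axial force P common to all segments must satisfy P Σ Lᵢ/(AᵢEᵢ) = δ_free.
The series flexibility is Σ Lᵢ/(AᵢEᵢ) = 725/(1075×197×10³) + 260/(1300×119×10³) = 5.104×10⁻⁶ mm/N.
Hence P = δ_free / Σ(L/AE) = 2.107/5.104×10⁻⁶ = 412.8 kN (compressive).
For the titanium alloy segment, free thermal change = 9.3×10⁻⁶×179×260 = 0.4328 mm and elastic change from P = 412800×260/(1300×119×10³) = 0.6938 mm; these oppose, so the net change is 0.261 mm (segment shortens).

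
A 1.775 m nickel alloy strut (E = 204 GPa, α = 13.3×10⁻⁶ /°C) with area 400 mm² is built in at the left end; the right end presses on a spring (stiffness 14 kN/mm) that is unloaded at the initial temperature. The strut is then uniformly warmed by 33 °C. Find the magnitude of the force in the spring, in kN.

P ≈ 8.36 kN

If the spring were absent the strut would lengthen by αΔT L = 13.3×10⁻⁶ × 33 × 1775 = 0.779 mm.
Let P be the compressive force at the spring. The strut shortens elastically by PL/(AE) and the spring compresses by P/k; together these equal δ_free.
P [ L/(AE) + 1/k ] = δ_free → P [ 1775/(400×204×10³) + 1/(14×10³) ] = 0.779.
P = 0.779 / 9.318×10⁻⁵ = 8361 N.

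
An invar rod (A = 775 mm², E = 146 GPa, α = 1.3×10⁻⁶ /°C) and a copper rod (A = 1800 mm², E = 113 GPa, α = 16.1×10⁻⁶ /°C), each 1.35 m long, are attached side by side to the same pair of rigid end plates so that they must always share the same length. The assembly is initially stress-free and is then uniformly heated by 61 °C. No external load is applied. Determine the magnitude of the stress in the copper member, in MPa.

Both members must finish at the same length. With the larger α, the copper tends to over-expand; the plates restrain it, putting the copper in compression and the invar in tension. With no external load the two internal forces are equal and opposite, magnitude P.
Compatibility of the two members (thermal + elastic change equal): (α₁ − α₂)ΔT = P·[1/(A₁E₁) + 1/(A₂E₂)].
|α₁ − α₂|·ΔT = 14.8×10⁻⁶ × 61 = 0.0009028.
1/(A₁E₁) + 1/(A₂E₂) = 1/(775×146×10³) + 1/(1800×113×10³) = 1.375×10⁻⁸ N⁻¹.
So P = 0.0009028 / 1.375×10⁻⁸ = 65.64 kN.
σ_{copper} = P/A₂ = 65640/1800 = 36.47 MPa, compressive.

σ ≈ 36.5 MPa (compressive)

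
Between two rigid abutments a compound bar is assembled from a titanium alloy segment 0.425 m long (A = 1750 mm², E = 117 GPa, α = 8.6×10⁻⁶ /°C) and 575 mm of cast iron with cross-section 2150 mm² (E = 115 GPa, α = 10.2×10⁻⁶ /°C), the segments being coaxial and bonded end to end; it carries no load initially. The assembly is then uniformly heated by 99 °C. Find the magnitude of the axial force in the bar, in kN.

With the walls removed the bar would change length by δ_free = Σ αᵢΔT Lᵢ = 8.6×10⁻⁶×99×425 + 10.2×10⁻⁶×99×575 = 0.9425 mm.
The walls prevent any net length change, so an axial force P (same in every segment) develops. Compatibility: P · Σ Lᵢ/(AᵢEᵢ) = δ_free.
The series flexibility is Σ Lᵢ/(AᵢEᵢ) = 425/(1750×117×10³) + 575/(2150×115×10³) = 4.401×10⁻⁶ mm/N.
So P = 0.9425 / 4.401×10⁻⁶ = 214.1 kN, compressive.

P ≈ 214 kN (compressive)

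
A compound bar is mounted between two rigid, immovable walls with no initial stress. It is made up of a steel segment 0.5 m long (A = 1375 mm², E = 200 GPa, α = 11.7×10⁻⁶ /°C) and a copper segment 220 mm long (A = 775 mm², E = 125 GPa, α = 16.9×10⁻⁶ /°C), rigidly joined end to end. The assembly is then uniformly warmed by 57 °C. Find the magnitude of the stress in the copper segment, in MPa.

If the supports were absent, the total length change would be Σ αᵢΔT Lᵢ = 11.7×10⁻⁶×57×500 + 16.9×10⁻⁶×57×220 = 0.5454 mm.
The rigid supports impose zero overall length change; the single axial force P common to all segments must satisfy P Σ Lᵢ/(AᵢEᵢ) = δ_free.
Σ Lᵢ/(AᵢEᵢ) = 500/(1375×200×10³) + 220/(775×125×10³) = 4.089×10⁻⁶ mm/N.
P = 0.5454 / 4.089×10⁻⁶ = 133400 N = 133.4 kN, compressive.
σ_{copper} = P / A = 133400 / 775 = 172.1 MPa.

σ ≈ 172 MPa (compressive)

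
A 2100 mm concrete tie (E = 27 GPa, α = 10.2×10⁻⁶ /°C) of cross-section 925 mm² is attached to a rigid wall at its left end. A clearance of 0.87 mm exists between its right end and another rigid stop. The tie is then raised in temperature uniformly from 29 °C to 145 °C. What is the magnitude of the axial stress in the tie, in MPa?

Free thermal elongation = αΔT L = 10.2×10⁻⁶ × 116 × 2100 = 2.485 mm.
This exceeds the 0.87 mm gap, so the wall pushes back. The portion of expansion that must be recovered elastically is δ_free − gap = 2.485 − 0.87 = 1.615 mm.
Compatibility: PL/(AE) = 1.615 mm, so σ = P/A = E × (1.615/2100) = 20.76 MPa.

σ ≈ 20.8 MPa (compressive)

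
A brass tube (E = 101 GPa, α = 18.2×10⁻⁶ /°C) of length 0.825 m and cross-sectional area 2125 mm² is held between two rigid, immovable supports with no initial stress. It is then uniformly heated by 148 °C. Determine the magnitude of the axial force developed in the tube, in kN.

With zero net strain, σ = E·αΔT = 101 GPa × 18.2×10⁻⁶ × 148 = 272.1 MPa.
P = AEαΔT = 2125 × 101×10³ × 18.2×10⁻⁶ × 148 = 578.1 kN (compressive).

P ≈ 578 kN (compressive)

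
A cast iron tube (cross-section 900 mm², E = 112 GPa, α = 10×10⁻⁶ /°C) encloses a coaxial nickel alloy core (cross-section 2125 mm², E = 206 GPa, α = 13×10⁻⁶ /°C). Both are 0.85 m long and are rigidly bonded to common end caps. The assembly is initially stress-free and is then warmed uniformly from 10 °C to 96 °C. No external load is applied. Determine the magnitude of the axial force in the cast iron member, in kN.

P ≈ 21.1 kN (tensile in the cast iron)

Equilibrium of a rigid end plate with no external load gives equal and opposite internal forces ±P in the two members. Since α_{nickel alloy} > α_{cast iron}, heating drives the nickel alloy into compression and the cast iron into tension.
Equating the net (thermal + elastic) strains gives |α₁ − α₂|·ΔT = P·[1/(A₁E₁) + 1/(A₂E₂)].
|α₁ − α₂|·ΔT = 3×10⁻⁶ × 86 = 0.000258.
1/(A₁E₁) + 1/(A₂E₂) = 1/(900×112×10³) + 1/(2125×206×10³) = 1.221×10⁻⁸ N⁻¹.
So P = 0.000258 / 1.221×10⁻⁸ = 21.14 kN.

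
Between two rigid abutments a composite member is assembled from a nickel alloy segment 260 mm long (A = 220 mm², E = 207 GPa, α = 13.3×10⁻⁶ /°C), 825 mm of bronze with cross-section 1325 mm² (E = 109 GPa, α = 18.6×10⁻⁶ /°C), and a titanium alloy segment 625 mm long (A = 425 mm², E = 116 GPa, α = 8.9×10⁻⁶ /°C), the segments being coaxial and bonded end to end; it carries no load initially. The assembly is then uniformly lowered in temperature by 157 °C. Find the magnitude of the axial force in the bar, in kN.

With the walls removed the bar would change length by δ_free = Σ αᵢΔT Lᵢ = 13.3×10⁻⁶×157×260 + 18.6×10⁻⁶×157×825 + 8.9×10⁻⁶×157×625 = 3.825 mm.
Since the ends are fixed, an axial force P builds up, equal in every segment, with P · Σ Lᵢ/(AᵢEᵢ) = δ_free.
Σ Lᵢ/(AᵢEᵢ) = 260/(220×207×10³) + 825/(1325×109×10³) + 625/(425×116×10³) = 2.41×10⁻⁵ mm/N.
Hence P = δ_free / Σ(L/AE) = 3.825/2.41×10⁻⁵ = 158.7 kN (tensile).

P ≈ 159 kN (tensile)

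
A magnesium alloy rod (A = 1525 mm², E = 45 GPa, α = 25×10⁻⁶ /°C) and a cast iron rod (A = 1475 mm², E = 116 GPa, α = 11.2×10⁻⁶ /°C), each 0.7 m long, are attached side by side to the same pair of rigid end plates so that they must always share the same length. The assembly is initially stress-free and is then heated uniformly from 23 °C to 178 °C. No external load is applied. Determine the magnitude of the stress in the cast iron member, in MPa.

Both members must finish at the same length. With the larger α, the magnesium alloy tends to over-expand; the plates restrain it, putting the magnesium alloy in compression and the cast iron in tension. With no external load the two internal forces are equal and opposite, magnitude P.
Equating the net (thermal + elastic) strains gives |α₁ − α₂|·ΔT = P·[1/(A₁E₁) + 1/(A₂E₂)].
|α₁ − α₂|·ΔT = 13.8×10⁻⁶ × 155 = 0.002139.
1/(A₁E₁) + 1/(A₂E₂) = 1/(1525×45×10³) + 1/(1475×116×10³) = 2.042×10⁻⁸ N⁻¹.
So P = 0.002139 / 2.042×10⁻⁸ = 104.8 kN.
σ_{cast iron} = P/A₂ = 104800/1475 = 71.03 MPa, tensile.

σ ≈ 71 MPa (tensile)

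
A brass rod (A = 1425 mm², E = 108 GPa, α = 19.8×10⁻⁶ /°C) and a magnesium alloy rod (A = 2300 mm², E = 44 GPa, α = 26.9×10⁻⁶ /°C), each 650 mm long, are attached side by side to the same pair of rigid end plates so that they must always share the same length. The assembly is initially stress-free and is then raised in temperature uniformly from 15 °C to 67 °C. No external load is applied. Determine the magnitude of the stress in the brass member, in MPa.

The magnesium alloy has the larger α, so on heating it would change length more than the brass if both were free. The rigid plates force a common final length, so the magnesium alloy is put into compression and the brass into tension, with equal and opposite forces P (no external load).
Compatibility of the two members (thermal + elastic change equal): (α₁ − α₂)ΔT = P·[1/(A₁E₁) + 1/(A₂E₂)].
|α₁ − α₂|·ΔT = 7.1×10⁻⁶ × 52 = 0.0003692.
1/(A₁E₁) + 1/(A₂E₂) = 1/(1425×108×10³) + 1/(2300×44×10³) = 1.638×10⁻⁸ N⁻¹.
So P = 0.0003692 / 1.638×10⁻⁸ = 22.54 kN.
σ_{brass} = P/A₁ = 22540/1425 = 15.82 MPa, tensile.

σ ≈ 15.8 MPa (tensile)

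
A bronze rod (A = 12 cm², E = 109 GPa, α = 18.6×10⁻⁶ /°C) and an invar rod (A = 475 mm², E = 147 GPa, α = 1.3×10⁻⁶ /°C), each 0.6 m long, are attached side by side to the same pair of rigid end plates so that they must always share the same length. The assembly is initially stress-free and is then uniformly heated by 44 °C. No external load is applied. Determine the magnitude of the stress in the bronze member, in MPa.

The bronze has the larger α, so on heating it would change length more than the invar if both were free. The rigid plates force a common final length, so the bronze is put into compression and the invar into tension, with equal and opposite forces P (no external load).
Setting the final lengths equal and cancelling L: (α₁ − α₂)ΔT = P/(A₁E₁) + P/(A₂E₂).
|α₁ − α₂|·ΔT = 17.3×10⁻⁶ × 44 = 0.0007612.
1/(A₁E₁) + 1/(A₂E₂) = 1/(1200×109×10³) + 1/(475×147×10³) = 2.197×10⁻⁸ N⁻¹.
So P = 0.0007612 / 2.197×10⁻⁸ = 34.65 kN.
σ_{bronze} = P/A₁ = 34650/1200 = 28.88 MPa, compressive.

σ ≈ 28.9 MPa (compressive)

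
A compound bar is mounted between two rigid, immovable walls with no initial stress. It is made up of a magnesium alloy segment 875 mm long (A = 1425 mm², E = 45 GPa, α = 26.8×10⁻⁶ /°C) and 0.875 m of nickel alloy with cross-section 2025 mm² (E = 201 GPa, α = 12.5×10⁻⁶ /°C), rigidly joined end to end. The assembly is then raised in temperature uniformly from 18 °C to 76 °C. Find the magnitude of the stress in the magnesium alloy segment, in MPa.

With the walls removed the bar would change length by δ_free = Σ αᵢΔT Lᵢ = 26.8×10⁻⁶×58×875 + 12.5×10⁻⁶×58×875 = 1.994 mm.
Since the ends are fixed, an axial force P builds up, equal in every segment, with P · Σ Lᵢ/(AᵢEᵢ) = δ_free.
The series flexibility is Σ Lᵢ/(AᵢEᵢ) = 875/(1425×45×10³) + 875/(2025×201×10³) = 1.579×10⁻⁵ mm/N.
Hence P = δ_free / Σ(L/AE) = 1.994/1.579×10⁻⁵ = 126.3 kN (compressive).
σ_{magnesium alloy} = P / A = 126300 / 1425 = 88.61 MPa.

σ ≈ 88.6 MPa (compressive)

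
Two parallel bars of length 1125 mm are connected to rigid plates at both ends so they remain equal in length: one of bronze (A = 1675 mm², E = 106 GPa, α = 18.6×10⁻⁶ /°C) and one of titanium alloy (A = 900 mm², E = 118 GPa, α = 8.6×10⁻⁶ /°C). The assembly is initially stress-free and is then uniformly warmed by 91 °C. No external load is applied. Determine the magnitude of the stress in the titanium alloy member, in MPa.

σ ≈ 67.2 MPa (tensile)

Equilibrium of a rigid end plate with no external load gives equal and opposite internal forces ±P in the two members. Since α_{bronze} > α_{titanium alloy}, heating drives the bronze into compression and the titanium alloy into tension.
Compatibility of the two members (thermal + elastic change equal): (α₁ − α₂)ΔT = P·[1/(A₁E₁) + 1/(A₂E₂)].
|α₁ − α₂|·ΔT = 10×10⁻⁶ × 91 = 0.00091.
1/(A₁E₁) + 1/(A₂E₂) = 1/(1675×106×10³) + 1/(900×118×10³) = 1.505×10⁻⁸ N⁻¹.
So P = 0.00091 / 1.505×10⁻⁸ = 60.47 kN.
σ_{titanium alloy} = P/A₂ = 60470/900 = 67.19 MPa, tensile.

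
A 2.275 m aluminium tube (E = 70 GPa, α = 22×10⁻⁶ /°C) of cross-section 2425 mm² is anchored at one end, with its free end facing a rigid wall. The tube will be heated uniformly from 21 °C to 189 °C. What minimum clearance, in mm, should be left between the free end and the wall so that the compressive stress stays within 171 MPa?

Free expansion if unrestrained: δ_free = αΔT L = 22×10⁻⁶ × 168 × 2275 = 8.408 mm.
A stress of 171 MPa corresponds to the wall pushing the tube back by σL/E = 171×2275/(70×10³) = 5.558 mm.
So the gap has to take up the difference, g_min = δ_free − σL/E = 8.408 − 5.558 = 2.851 mm.

g ≈ 2.85 mm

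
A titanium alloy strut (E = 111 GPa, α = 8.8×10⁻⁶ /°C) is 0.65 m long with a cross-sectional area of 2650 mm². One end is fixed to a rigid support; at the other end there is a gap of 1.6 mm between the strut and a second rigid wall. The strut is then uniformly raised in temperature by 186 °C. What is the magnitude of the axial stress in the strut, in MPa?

Free thermal elongation = αΔT L = 8.8×10⁻⁶ × 186 × 650 = 1.064 mm.
This is smaller than the 1.6 mm clearance, so the strut expands freely without reaching the stop — the stress is zero.

σ ≈ 0 MPa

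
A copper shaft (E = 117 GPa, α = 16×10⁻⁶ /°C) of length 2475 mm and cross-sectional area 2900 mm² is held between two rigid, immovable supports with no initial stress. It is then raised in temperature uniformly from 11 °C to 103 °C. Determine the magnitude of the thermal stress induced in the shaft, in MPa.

σ ≈ 172 MPa (compressive)

The supports are rigid, so the total axial strain is zero. The restrained thermal strain is ε = αΔT = 16×10⁻⁶ × 92 = 1472×10⁻⁶.
Hence σ = E·αΔT = 117×10³ × 1472×10⁻⁶ = 172.2 MPa, compressive.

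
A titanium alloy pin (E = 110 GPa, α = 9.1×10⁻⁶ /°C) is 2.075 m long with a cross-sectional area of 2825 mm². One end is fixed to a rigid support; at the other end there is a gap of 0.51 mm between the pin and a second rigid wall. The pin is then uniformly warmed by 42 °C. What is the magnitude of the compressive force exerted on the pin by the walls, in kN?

P ≈ 42.4 kN

Free thermal elongation = αΔT L = 9.1×10⁻⁶ × 42 × 2075 = 0.7931 mm.
The gap closes (δ_free > 0.51 mm) and the wall then resists a further 0.7931 − 0.51 = 0.2831 mm of expansion.
Compatibility: PL/(AE) = 0.2831 mm, so σ = P/A = E × (0.2831/2075) = 15.01 MPa.
P = σA = 15.01 × 2825 = 42.39 kN.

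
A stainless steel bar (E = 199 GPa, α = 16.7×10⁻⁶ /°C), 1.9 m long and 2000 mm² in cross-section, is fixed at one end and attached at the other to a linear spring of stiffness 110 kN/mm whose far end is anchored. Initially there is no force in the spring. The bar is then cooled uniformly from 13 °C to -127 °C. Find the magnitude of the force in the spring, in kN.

P ≈ 320 kN

The unrestrained thermal change is αΔT L = 16.7×10⁻⁶ × 140 × 1900 = 4.442 mm.
Let P be the tensile force in the spring. The bar extends elastically by PL/(AE) and the spring stretches by P/k; together these equal δ_free.
P [ L/(AE) + 1/k ] = δ_free → P [ 1900/(2000×199×10³) + 1/(110×10³) ] = 4.442.
P = 4.442 / 1.386×10⁻⁵ = 320400 N.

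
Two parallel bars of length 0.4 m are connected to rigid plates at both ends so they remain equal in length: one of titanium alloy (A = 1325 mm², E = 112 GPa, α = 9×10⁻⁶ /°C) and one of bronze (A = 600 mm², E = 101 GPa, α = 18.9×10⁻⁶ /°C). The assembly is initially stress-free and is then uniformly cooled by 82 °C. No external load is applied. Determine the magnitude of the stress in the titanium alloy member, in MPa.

σ ≈ 26.4 MPa (compressive)

Equilibrium of a rigid end plate with no external load gives equal and opposite internal forces ±P in the two members. Since α_{bronze} > α_{titanium alloy}, cooling drives the bronze into tension and the titanium alloy into compression.
Setting the final lengths equal and cancelling L: (α₁ − α₂)ΔT = P/(A₁E₁) + P/(A₂E₂).
|α₁ − α₂|·ΔT = 9.9×10⁻⁶ × 82 = 0.0008118.
1/(A₁E₁) + 1/(A₂E₂) = 1/(1325×112×10³) + 1/(600×101×10³) = 2.324×10⁻⁸ N⁻¹.
So P = 0.0008118 / 2.324×10⁻⁸ = 34.93 kN.
σ_{titanium alloy} = P/A₁ = 34930/1325 = 26.36 MPa, compressive.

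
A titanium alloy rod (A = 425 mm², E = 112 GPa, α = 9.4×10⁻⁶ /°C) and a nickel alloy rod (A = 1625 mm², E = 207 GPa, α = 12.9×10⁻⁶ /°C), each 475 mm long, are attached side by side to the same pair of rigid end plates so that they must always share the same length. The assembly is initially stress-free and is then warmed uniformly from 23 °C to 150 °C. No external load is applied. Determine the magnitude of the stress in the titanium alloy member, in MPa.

σ ≈ 43.6 MPa (tensile)

The nickel alloy has the larger α, so on heating it would change length more than the titanium alloy if both were free. The rigid plates force a common final length, so the nickel alloy is put into compression and the titanium alloy into tension, with equal and opposite forces P (no external load).
Compatibility of the two members (thermal + elastic change equal): (α₁ − α₂)ΔT = P·[1/(A₁E₁) + 1/(A₂E₂)].
|α₁ − α₂|·ΔT = 3.5×10⁻⁶ × 127 = 0.0004445.
1/(A₁E₁) + 1/(A₂E₂) = 1/(425×112×10³) + 1/(1625×207×10³) = 2.398×10⁻⁸ N⁻¹.
So P = 0.0004445 / 2.398×10⁻⁸ = 18.54 kN.
σ_{titanium alloy} = P/A₁ = 18540/425 = 43.61 MPa, tensile.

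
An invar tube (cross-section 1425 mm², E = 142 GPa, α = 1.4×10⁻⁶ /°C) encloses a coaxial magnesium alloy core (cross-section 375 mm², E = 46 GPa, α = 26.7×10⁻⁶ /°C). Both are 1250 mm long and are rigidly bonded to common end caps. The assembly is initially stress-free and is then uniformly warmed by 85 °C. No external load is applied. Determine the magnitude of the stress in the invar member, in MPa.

σ ≈ 24 MPa (tensile)

Both members must finish at the same length. With the larger α, the magnesium alloy tends to over-expand; the plates restrain it, putting the magnesium alloy in compression and the invar in tension. With no external load the two internal forces are equal and opposite, magnitude P.
Compatibility of the two members (thermal + elastic change equal): (α₁ − α₂)ΔT = P·[1/(A₁E₁) + 1/(A₂E₂)].
|α₁ − α₂|·ΔT = 25.3×10⁻⁶ × 85 = 0.002151.
1/(A₁E₁) + 1/(A₂E₂) = 1/(1425×142×10³) + 1/(375×46×10³) = 6.291×10⁻⁸ N⁻¹.
So P = 0.002151 / 6.291×10⁻⁸ = 34.18 kN.
σ_{invar} = P/A₁ = 34180/1425 = 23.99 MPa, tensile.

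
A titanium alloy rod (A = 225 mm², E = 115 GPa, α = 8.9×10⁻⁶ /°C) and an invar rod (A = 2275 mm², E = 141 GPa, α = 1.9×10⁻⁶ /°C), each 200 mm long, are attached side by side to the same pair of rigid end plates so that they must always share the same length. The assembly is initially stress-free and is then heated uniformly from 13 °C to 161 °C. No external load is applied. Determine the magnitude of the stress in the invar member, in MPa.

The titanium alloy has the larger α, so on heating it would change length more than the invar if both were free. The rigid plates force a common final length, so the titanium alloy is put into compression and the invar into tension, with equal and opposite forces P (no external load).
Setting the final lengths equal and cancelling L: (α₁ − α₂)ΔT = P/(A₁E₁) + P/(A₂E₂).
|α₁ − α₂|·ΔT = 7×10⁻⁶ × 148 = 0.001036.
1/(A₁E₁) + 1/(A₂E₂) = 1/(225×115×10³) + 1/(2275×141×10³) = 4.176×10⁻⁸ N⁻¹.
P = 0.001036 / 4.176×10⁻⁸ = 24810 N = 24.81 kN.
σ_{invar} = P/A₂ = 24810/2275 = 10.9 MPa, tensile.

σ ≈ 10.9 MPa (tensile)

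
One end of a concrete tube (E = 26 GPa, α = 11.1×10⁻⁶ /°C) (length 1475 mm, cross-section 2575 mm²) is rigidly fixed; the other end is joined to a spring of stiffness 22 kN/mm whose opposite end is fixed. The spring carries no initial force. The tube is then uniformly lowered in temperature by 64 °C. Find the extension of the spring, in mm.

If the spring were absent the tube would shorten by αΔT L = 11.1×10⁻⁶ × 64 × 1475 = 1.048 mm.
With a force P in the spring, the elastic change of the tube is PL/(AE) and that of the spring is P/k; compatibility requires their sum to equal δ_free.
P [ L/(AE) + 1/k ] = δ_free → P [ 1475/(2575×26×10³) + 1/(22×10³) ] = 1.048.
P = 1.048 / 6.749×10⁻⁵ = 15530 N.
Spring extension = P/k = 15530/(22×10³) = 0.7058 mm.

δ ≈ 0.706 mm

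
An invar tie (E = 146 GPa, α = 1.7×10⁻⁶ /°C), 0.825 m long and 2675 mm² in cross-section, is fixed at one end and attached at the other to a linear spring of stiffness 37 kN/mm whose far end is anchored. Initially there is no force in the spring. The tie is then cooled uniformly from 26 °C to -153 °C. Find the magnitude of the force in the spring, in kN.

The unrestrained thermal change is αΔT L = 1.7×10⁻⁶ × 179 × 825 = 0.251 mm.
Let P be the tensile force in the spring. The tie extends elastically by PL/(AE) and the spring stretches by P/k; together these equal δ_free.
So P = δ_free / [L/(AE) + 1/k] = 0.251 / [ 825/(2675×146×10³) + 1/(37×10³) ].
P = 0.251 / 2.914×10⁻⁵ = 8615 N.

P ≈ 8.62 kN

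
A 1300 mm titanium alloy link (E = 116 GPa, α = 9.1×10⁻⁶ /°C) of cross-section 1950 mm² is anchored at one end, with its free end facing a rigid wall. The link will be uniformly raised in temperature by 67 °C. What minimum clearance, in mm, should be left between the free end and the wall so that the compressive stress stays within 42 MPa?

With no wall the link would lengthen by αΔT L = 9.1×10⁻⁶ × 67 × 1300 = 0.7926 mm.
A stress of 42 MPa corresponds to the wall pushing the link back by σL/E = 42×1300/(116×10³) = 0.4707 mm.
So the gap has to take up the difference, g_min = δ_free − σL/E = 0.7926 − 0.4707 = 0.3219 mm.

g ≈ 0.322 mm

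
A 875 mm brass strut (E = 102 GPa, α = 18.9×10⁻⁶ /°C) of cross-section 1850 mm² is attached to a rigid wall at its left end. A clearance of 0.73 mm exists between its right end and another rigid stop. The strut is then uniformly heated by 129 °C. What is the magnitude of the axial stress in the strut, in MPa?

σ ≈ 164 MPa (compressive)

Free thermal elongation = αΔT L = 18.9×10⁻⁶ × 129 × 875 = 2.133 mm.
After closing the 0.73 mm clearance, 2.133 − 0.73 = 1.403 mm of expansion remains to be suppressed by the wall.
That suppressed elongation corresponds to σ = E·Δ/L = 102×10³ × 1.403/875 = 163.6 MPa.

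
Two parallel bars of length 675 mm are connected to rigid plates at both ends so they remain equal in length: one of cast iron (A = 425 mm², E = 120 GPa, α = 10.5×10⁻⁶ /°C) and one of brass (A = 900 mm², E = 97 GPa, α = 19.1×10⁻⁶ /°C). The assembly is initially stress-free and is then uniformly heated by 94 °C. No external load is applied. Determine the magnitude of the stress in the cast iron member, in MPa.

Both members must finish at the same length. With the larger α, the brass tends to over-expand; the plates restrain it, putting the brass in compression and the cast iron in tension. With no external load the two internal forces are equal and opposite, magnitude P.
Setting the final lengths equal and cancelling L: (α₁ − α₂)ΔT = P/(A₁E₁) + P/(A₂E₂).
|α₁ − α₂|·ΔT = 8.6×10⁻⁶ × 94 = 0.0008084.
1/(A₁E₁) + 1/(A₂E₂) = 1/(425×120×10³) + 1/(900×97×10³) = 3.106×10⁻⁸ N⁻¹.
So P = 0.0008084 / 3.106×10⁻⁸ = 26.02 kN.
σ_{cast iron} = P/A₁ = 26020/425 = 61.23 MPa, tensile.

σ ≈ 61.2 MPa (tensile)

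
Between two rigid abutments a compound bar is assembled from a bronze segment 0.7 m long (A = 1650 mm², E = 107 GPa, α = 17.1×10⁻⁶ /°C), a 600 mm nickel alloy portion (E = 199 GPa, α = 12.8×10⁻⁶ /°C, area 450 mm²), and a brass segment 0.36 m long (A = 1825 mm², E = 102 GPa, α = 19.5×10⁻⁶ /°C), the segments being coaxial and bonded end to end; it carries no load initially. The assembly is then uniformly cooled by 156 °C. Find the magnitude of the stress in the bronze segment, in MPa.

If the supports were absent, the total length change would be Σ αᵢΔT Lᵢ = 17.1×10⁻⁶×156×700 + 12.8×10⁻⁶×156×600 + 19.5×10⁻⁶×156×360 = 4.161 mm.
The walls prevent any net length change, so an axial force P (same in every segment) develops. Compatibility: P · Σ Lᵢ/(AᵢEᵢ) = δ_free.
The series flexibility is Σ Lᵢ/(AᵢEᵢ) = 700/(1650×107×10³) + 600/(450×199×10³) + 360/(1825×102×10³) = 1.26×10⁻⁵ mm/N.
P = 4.161 / 1.26×10⁻⁵ = 330200 N = 330.2 kN, tensile.
σ_{bronze} = P / A = 330200 / 1650 = 200.1 MPa.

σ ≈ 200 MPa (tensile)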